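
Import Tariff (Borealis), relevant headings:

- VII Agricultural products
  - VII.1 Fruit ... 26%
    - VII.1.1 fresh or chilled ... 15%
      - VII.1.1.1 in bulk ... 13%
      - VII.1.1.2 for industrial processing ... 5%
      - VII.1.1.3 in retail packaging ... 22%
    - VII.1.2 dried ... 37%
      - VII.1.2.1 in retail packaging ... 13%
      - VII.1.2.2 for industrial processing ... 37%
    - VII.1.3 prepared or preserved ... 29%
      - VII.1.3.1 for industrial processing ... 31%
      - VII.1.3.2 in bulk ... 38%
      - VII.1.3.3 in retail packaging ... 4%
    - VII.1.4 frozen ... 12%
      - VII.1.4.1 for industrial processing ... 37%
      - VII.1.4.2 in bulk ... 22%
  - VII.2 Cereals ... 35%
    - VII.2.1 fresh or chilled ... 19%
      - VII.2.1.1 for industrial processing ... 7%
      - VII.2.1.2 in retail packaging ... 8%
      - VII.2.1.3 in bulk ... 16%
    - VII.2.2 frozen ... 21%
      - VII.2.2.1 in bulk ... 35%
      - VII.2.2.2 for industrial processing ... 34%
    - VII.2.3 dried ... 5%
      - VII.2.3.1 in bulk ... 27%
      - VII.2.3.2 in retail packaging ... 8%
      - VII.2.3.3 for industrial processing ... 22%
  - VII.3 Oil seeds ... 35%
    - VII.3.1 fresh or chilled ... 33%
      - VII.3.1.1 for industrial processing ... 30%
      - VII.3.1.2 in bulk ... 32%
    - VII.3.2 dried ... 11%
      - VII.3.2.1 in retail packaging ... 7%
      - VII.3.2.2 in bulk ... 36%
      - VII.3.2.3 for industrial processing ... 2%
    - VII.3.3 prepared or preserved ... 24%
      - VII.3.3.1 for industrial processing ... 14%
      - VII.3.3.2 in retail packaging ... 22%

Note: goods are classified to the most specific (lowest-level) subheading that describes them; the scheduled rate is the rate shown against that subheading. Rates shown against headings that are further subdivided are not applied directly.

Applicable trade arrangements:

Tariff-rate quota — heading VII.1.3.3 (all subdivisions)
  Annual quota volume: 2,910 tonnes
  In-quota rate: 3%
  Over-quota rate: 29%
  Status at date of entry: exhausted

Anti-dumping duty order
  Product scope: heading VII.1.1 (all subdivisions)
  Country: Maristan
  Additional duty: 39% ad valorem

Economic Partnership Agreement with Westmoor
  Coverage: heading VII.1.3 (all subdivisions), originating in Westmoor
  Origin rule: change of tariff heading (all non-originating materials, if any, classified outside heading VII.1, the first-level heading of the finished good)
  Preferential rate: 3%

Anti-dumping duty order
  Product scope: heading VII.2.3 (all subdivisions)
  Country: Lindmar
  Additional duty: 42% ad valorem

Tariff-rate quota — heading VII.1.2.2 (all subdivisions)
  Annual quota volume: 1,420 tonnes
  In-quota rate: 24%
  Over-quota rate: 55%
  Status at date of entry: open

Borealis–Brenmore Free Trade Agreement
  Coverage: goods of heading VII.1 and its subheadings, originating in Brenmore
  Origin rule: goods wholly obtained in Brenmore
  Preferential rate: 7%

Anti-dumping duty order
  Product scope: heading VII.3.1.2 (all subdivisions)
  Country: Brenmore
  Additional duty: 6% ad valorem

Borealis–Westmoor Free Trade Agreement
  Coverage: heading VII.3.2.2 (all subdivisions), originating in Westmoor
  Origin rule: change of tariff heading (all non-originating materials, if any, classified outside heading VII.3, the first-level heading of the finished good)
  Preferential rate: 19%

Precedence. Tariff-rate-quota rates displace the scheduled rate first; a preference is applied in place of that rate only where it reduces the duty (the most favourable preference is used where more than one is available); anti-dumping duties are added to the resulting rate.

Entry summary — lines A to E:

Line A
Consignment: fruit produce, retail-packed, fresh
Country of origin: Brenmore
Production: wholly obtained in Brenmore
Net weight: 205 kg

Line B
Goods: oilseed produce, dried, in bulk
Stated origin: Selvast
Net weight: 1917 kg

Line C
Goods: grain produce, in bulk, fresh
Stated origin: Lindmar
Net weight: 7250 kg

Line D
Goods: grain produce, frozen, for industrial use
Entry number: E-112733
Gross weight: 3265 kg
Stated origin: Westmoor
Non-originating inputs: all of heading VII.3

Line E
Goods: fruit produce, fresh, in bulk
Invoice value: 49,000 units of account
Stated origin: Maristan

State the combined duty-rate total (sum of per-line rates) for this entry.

145%

Line A: fruit → VII.1; fresh → VII.1.1; retail-packed → VII.1.1.3. Scheduled 22%. Brenmore agreement on VII.1: wholly obtained → 7% available; preferential 7%. → 7%.
Line B: oilseed → VII.3; dried → VII.3.2; in bulk → VII.3.2.2. Scheduled 36%. No special measure applies. → 36%.
Line C: grain → VII.2; fresh → VII.2.1; in bulk → VII.2.1.3. Scheduled 16%. No special measure applies. → 16%.
Line D: grain → VII.2; frozen → VII.2.2; for industrial use → VII.2.2.2. Scheduled 34%. Westmoor agreement on VII.1.3: VII.2.2.2 not covered; Westmoor agreement on VII.3.2.2: VII.2.2.2 not covered. → 34%.
Line E: fruit → VII.1; fresh → VII.1.1; in bulk → VII.1.1.1. Scheduled 13%. anti-dumping (Maristan, VII.1.1): +39%; total 13% + 39% = 52%. → 52%.
Sum: 7% + 36% + 16% + 34% + 52% = 145%.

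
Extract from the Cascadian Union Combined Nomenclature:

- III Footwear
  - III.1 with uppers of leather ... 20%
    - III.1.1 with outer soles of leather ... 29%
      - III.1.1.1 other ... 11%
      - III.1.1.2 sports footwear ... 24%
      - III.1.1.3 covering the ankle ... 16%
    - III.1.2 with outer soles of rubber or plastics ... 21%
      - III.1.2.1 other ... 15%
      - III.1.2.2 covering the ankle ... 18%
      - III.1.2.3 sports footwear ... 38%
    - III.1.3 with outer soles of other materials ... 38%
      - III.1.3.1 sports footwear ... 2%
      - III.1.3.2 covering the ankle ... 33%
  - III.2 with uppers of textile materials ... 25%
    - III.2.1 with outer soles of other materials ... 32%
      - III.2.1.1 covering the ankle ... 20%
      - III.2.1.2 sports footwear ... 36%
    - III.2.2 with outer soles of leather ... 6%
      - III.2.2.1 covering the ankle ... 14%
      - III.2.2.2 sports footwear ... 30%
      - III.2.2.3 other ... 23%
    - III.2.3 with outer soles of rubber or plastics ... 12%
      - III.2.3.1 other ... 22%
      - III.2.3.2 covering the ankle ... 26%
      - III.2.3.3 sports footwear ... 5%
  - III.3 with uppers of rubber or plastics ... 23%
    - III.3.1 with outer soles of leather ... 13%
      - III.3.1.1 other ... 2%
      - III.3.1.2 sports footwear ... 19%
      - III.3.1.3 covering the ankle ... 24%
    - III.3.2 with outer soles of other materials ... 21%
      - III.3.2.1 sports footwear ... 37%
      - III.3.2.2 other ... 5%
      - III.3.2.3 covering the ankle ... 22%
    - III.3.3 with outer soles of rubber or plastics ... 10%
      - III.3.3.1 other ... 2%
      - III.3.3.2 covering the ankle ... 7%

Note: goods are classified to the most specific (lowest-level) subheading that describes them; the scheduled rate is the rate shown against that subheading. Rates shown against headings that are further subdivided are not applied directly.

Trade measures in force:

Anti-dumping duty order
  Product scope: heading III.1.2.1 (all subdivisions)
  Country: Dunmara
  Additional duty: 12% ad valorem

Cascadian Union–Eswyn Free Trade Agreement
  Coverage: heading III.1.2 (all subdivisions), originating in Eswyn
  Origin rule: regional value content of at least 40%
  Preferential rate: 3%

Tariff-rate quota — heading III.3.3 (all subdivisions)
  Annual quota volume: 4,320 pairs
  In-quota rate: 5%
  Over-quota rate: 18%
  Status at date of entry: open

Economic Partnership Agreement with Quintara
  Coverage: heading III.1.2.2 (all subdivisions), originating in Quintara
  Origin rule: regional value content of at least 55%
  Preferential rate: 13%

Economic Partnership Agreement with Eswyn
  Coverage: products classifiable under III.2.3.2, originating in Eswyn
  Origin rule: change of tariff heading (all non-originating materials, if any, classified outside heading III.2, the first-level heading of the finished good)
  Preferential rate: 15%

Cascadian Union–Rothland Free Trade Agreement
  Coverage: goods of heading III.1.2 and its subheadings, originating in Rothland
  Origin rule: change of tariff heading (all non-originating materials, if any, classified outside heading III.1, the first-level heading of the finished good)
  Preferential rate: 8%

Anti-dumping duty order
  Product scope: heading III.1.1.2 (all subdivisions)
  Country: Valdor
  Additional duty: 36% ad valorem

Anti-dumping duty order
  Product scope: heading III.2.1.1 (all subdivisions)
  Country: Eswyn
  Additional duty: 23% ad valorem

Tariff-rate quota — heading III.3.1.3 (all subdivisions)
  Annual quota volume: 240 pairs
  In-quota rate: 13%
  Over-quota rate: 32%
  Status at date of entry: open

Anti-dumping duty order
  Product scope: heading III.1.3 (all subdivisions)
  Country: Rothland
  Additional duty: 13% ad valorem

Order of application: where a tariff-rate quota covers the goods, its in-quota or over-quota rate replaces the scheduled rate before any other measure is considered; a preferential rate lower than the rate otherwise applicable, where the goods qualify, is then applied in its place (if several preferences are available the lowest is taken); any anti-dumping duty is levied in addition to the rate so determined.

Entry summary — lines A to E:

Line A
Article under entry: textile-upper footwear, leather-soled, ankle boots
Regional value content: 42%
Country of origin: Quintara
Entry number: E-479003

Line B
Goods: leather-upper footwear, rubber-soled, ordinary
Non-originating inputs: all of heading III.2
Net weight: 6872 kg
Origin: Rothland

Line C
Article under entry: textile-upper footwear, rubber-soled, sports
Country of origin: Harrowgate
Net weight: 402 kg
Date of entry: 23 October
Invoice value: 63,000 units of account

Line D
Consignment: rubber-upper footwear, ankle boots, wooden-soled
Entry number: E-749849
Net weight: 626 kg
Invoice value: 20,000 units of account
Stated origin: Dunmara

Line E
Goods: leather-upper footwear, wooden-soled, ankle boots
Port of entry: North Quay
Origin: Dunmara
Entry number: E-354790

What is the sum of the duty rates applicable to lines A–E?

Line A: textile-upper → III.2; leather-soled → III.2.2; ankle boots → III.2.2.1. Scheduled 14%. Quintara agreement on III.1.2.2: III.2.2.1 not covered. → 14%.
Line B: leather-upper → III.1; rubber-soled → III.1.2; ordinary → III.1.2.1. Scheduled 15%. Rothland agreement on III.1.2: CTH met → 8% available; preferential 8%. → 8%.
Line C: textile-upper → III.2; rubber-soled → III.2.3; sports → III.2.3.3. Scheduled 5%. No special measure applies. → 5%.
Line D: rubber-upper → III.3; wooden-soled → III.3.2; ankle boots → III.3.2.3. Scheduled 22%. No special measure applies. → 22%.
Line E: leather-upper → III.1; wooden-soled → III.1.3; ankle boots → III.1.3.2. Scheduled 33%. No special measure applies. → 33%.
Sum: 14% + 8% + 5% + 22% + 33% = 82%.

82%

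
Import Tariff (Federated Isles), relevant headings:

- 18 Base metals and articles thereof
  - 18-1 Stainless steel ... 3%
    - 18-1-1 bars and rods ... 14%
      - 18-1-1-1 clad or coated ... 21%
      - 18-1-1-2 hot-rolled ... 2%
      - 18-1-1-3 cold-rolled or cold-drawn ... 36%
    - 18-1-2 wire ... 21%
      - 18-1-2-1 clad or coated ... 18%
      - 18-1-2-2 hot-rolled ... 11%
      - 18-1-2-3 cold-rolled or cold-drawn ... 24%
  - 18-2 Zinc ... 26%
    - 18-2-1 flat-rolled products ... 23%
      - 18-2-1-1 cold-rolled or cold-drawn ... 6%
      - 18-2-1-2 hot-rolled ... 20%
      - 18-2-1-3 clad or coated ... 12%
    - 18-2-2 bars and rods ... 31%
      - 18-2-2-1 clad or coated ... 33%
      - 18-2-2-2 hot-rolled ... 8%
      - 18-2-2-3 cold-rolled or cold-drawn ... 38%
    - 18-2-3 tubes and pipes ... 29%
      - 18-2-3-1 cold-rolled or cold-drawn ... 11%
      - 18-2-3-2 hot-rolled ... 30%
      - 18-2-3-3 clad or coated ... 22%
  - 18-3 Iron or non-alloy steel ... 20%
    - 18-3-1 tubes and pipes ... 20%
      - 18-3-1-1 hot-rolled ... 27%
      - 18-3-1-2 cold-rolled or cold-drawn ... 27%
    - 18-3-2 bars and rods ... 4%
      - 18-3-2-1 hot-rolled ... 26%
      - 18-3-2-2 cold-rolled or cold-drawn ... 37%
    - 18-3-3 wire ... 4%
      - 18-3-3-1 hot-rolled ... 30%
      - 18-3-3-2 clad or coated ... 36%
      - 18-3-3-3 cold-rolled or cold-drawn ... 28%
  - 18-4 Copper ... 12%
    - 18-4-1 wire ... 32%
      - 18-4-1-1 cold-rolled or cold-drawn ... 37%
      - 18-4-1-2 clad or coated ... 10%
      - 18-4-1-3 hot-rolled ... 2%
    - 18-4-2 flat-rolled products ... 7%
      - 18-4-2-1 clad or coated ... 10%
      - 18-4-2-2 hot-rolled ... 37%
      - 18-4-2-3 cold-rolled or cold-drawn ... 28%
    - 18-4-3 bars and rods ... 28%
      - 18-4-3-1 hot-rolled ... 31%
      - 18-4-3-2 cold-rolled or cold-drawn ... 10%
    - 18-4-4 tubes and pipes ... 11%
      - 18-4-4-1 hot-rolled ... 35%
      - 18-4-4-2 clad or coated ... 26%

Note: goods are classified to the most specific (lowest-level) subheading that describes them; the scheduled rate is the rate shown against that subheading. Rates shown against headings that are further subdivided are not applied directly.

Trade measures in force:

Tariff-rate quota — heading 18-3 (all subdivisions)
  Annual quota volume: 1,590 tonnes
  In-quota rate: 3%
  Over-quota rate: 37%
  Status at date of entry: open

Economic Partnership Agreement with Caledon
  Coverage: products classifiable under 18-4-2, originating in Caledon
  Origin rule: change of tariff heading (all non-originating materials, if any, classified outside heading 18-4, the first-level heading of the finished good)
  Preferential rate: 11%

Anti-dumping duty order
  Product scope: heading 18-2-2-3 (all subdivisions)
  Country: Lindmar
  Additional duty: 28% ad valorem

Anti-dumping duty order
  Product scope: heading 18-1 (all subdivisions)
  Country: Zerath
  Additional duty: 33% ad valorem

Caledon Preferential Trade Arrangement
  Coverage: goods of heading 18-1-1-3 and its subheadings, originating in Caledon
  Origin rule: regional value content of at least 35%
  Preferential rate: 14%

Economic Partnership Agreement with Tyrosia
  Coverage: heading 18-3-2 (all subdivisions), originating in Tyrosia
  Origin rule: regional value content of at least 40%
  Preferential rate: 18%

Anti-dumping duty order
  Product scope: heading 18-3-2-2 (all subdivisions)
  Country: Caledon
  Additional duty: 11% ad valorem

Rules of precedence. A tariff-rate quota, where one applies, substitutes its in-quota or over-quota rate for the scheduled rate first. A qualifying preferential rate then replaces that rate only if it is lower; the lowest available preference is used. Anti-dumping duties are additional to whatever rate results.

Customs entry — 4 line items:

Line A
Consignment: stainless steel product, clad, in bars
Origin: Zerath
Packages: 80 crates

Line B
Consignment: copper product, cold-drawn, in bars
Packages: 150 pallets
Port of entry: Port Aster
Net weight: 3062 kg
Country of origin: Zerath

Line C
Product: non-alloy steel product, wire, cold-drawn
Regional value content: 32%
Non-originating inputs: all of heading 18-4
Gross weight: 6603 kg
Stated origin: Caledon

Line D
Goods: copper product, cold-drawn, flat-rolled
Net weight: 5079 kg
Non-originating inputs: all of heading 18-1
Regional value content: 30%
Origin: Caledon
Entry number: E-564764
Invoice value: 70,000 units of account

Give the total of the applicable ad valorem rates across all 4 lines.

Line A: stainless steel → 18-1; in bars → 18-1-1; clad → 18-1-1-1. Scheduled 21%. anti-dumping (Zerath, 18-1): +33%; total 21% + 33% = 54%. → 54%.
Line B: copper → 18-4; in bars → 18-4-3; cold-drawn → 18-4-3-2. Scheduled 10%. No special measure applies. → 10%.
Line C: non-alloy steel → 18-3; wire → 18-3-3; cold-drawn → 18-3-3-3. Scheduled 28%. quota on 18-3 open → in-quota 3%; Caledon agreement on 18-4-2: 18-3-3-3 not covered; Caledon agreement on 18-1-1-3: 18-3-3-3 not covered. → 3%.
Line D: copper → 18-4; flat-rolled → 18-4-2; cold-drawn → 18-4-2-3. Scheduled 28%. Caledon agreement on 18-4-2: CTH met → 11% available; Caledon agreement on 18-1-1-3: 18-4-2-3 not covered; preferential 11%. → 11%.
Sum: 54% + 10% + 3% + 11% = 78%.

78%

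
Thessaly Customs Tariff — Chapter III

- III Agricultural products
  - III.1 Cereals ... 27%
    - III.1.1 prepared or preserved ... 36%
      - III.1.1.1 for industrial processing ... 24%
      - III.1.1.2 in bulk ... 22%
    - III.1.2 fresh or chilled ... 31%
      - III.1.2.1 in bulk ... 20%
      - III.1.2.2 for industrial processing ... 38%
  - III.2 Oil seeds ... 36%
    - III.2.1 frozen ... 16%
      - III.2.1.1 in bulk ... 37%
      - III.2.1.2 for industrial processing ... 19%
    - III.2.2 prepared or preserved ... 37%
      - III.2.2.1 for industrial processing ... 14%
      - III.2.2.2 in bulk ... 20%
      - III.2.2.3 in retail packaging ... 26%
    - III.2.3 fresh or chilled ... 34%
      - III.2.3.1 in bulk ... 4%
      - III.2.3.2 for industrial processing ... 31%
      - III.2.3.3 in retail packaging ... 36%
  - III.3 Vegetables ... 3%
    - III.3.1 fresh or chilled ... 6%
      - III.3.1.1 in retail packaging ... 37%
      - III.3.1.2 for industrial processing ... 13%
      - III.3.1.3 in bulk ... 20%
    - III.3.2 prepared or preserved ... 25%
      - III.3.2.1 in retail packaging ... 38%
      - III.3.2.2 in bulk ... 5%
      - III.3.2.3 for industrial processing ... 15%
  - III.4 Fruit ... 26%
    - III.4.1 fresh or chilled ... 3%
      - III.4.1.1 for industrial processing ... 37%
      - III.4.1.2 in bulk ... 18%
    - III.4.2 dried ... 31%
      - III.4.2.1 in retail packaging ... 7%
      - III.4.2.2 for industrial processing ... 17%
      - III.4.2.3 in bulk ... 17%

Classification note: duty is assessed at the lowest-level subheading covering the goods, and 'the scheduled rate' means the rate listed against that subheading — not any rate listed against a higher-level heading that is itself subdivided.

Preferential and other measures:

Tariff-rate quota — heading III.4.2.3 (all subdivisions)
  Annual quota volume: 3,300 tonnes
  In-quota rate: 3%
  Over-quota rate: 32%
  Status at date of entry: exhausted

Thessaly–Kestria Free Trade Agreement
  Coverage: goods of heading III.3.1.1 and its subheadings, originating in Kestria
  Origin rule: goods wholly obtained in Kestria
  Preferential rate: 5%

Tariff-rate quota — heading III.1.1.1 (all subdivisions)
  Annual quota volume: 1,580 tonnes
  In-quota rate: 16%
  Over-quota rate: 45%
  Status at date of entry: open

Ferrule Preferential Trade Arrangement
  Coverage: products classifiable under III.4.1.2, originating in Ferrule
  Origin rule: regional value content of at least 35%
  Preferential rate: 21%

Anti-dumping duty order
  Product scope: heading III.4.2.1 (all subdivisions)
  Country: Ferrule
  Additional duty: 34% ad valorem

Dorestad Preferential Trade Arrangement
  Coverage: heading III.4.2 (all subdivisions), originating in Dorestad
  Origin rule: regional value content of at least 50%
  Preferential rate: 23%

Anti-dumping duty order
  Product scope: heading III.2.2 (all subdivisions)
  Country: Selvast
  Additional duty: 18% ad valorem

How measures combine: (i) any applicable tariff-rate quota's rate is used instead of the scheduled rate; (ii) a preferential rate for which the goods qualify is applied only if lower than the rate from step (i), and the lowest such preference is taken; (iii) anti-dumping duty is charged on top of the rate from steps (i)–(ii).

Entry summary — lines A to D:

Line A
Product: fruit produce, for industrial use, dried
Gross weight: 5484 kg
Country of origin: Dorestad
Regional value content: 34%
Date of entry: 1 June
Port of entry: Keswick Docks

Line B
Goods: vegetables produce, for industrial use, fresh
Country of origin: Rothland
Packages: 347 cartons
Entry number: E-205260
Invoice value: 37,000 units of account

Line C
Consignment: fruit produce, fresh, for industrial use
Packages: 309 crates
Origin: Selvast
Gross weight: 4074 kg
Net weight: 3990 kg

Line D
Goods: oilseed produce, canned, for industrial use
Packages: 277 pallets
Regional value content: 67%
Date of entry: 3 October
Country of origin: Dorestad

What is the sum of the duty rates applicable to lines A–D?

Line A: fruit → III.4; dried → III.4.2; for industrial use → III.4.2.2. Scheduled 17%. Dorestad agreement on III.4.2: RVC < 50%. → 17%.
Line B: vegetables → III.3; fresh → III.3.1; for industrial use → III.3.1.2. Scheduled 13%. No special measure applies. → 13%.
Line C: fruit → III.4; fresh → III.4.1; for industrial use → III.4.1.1. Scheduled 37%. No special measure applies. → 37%.
Line D: oilseed → III.2; canned → III.2.2; for industrial use → III.2.2.1. Scheduled 14%. Dorestad agreement on III.4.2: III.2.2.1 not covered. → 14%.
Sum: 17% + 13% + 37% + 14% = 81%.

81%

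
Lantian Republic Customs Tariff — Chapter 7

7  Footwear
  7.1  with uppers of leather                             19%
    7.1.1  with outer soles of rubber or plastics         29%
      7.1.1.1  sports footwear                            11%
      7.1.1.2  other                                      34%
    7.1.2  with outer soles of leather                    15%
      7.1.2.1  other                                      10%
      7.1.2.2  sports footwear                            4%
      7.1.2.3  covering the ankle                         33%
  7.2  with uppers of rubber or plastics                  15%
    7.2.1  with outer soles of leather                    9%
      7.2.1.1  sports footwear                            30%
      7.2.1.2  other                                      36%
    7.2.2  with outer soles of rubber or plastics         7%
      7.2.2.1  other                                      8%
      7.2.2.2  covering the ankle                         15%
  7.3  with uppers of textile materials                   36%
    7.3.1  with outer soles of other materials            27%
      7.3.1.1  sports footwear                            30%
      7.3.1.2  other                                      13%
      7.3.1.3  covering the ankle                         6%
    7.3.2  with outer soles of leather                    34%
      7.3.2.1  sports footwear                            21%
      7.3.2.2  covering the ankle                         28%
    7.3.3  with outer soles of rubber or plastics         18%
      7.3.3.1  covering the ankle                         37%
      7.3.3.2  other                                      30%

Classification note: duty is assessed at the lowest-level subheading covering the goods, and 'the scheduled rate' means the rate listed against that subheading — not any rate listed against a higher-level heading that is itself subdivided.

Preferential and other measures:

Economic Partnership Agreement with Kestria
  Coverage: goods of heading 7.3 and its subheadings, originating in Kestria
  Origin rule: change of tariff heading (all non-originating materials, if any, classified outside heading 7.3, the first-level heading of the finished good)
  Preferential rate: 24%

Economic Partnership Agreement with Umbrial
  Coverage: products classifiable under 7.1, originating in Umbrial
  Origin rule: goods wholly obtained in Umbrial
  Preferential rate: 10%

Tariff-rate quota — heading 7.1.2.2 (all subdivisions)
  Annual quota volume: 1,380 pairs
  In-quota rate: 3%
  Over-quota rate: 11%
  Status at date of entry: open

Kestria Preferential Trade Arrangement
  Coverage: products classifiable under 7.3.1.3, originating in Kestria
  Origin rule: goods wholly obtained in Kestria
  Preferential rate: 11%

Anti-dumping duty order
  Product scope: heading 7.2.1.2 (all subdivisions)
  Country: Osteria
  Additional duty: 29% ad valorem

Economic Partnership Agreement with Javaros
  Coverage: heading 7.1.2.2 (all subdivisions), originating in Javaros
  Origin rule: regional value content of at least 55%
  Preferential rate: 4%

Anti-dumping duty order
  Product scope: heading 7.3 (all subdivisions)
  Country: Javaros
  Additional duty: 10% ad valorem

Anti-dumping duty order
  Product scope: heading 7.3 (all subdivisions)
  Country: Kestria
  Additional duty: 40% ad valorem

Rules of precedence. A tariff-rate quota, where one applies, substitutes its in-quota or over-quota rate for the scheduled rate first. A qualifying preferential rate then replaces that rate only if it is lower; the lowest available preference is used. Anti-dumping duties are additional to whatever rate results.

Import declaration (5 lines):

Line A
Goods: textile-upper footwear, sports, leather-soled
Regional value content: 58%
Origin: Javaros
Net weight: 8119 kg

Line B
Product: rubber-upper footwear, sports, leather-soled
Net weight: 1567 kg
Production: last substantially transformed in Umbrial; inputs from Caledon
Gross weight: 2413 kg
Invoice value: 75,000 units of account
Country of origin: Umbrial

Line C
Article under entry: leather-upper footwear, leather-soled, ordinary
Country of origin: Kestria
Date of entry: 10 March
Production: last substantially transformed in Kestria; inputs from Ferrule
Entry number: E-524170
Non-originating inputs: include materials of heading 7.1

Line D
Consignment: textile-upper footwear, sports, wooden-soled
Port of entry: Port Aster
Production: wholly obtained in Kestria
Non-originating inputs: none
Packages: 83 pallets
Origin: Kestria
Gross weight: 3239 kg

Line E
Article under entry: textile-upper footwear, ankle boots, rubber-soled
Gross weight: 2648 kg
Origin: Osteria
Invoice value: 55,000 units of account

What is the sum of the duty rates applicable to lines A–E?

172%

Line A: textile-upper → 7.3; leather-soled → 7.3.2; sports → 7.3.2.1. Scheduled 21%. Javaros agreement on 7.1.2.2: 7.3.2.1 not covered; anti-dumping (Javaros, 7.3): +10%; total 21% + 10% = 31%. → 31%.
Line B: rubber-upper → 7.2; leather-soled → 7.2.1; sports → 7.2.1.1. Scheduled 30%. Umbrial agreement on 7.1: 7.2.1.1 not covered. → 30%.
Line C: leather-upper → 7.1; leather-soled → 7.1.2; ordinary → 7.1.2.1. Scheduled 10%. Kestria agreement on 7.3: 7.1.2.1 not covered; Kestria agreement on 7.3.1.3: 7.1.2.1 not covered. → 10%.
Line D: textile-upper → 7.3; wooden-soled → 7.3.1; sports → 7.3.1.1. Scheduled 30%. Kestria agreement on 7.3: CTH met → 24% available; Kestria agreement on 7.3.1.3: 7.3.1.1 not covered; preferential 24%; anti-dumping (Kestria, 7.3): +40%; total 24% + 40% = 64%. → 64%.
Line E: textile-upper → 7.3; rubber-soled → 7.3.3; ankle boots → 7.3.3.1. Scheduled 37%. No special measure applies. → 37%.
Sum: 31% + 30% + 10% + 64% + 37% = 172%.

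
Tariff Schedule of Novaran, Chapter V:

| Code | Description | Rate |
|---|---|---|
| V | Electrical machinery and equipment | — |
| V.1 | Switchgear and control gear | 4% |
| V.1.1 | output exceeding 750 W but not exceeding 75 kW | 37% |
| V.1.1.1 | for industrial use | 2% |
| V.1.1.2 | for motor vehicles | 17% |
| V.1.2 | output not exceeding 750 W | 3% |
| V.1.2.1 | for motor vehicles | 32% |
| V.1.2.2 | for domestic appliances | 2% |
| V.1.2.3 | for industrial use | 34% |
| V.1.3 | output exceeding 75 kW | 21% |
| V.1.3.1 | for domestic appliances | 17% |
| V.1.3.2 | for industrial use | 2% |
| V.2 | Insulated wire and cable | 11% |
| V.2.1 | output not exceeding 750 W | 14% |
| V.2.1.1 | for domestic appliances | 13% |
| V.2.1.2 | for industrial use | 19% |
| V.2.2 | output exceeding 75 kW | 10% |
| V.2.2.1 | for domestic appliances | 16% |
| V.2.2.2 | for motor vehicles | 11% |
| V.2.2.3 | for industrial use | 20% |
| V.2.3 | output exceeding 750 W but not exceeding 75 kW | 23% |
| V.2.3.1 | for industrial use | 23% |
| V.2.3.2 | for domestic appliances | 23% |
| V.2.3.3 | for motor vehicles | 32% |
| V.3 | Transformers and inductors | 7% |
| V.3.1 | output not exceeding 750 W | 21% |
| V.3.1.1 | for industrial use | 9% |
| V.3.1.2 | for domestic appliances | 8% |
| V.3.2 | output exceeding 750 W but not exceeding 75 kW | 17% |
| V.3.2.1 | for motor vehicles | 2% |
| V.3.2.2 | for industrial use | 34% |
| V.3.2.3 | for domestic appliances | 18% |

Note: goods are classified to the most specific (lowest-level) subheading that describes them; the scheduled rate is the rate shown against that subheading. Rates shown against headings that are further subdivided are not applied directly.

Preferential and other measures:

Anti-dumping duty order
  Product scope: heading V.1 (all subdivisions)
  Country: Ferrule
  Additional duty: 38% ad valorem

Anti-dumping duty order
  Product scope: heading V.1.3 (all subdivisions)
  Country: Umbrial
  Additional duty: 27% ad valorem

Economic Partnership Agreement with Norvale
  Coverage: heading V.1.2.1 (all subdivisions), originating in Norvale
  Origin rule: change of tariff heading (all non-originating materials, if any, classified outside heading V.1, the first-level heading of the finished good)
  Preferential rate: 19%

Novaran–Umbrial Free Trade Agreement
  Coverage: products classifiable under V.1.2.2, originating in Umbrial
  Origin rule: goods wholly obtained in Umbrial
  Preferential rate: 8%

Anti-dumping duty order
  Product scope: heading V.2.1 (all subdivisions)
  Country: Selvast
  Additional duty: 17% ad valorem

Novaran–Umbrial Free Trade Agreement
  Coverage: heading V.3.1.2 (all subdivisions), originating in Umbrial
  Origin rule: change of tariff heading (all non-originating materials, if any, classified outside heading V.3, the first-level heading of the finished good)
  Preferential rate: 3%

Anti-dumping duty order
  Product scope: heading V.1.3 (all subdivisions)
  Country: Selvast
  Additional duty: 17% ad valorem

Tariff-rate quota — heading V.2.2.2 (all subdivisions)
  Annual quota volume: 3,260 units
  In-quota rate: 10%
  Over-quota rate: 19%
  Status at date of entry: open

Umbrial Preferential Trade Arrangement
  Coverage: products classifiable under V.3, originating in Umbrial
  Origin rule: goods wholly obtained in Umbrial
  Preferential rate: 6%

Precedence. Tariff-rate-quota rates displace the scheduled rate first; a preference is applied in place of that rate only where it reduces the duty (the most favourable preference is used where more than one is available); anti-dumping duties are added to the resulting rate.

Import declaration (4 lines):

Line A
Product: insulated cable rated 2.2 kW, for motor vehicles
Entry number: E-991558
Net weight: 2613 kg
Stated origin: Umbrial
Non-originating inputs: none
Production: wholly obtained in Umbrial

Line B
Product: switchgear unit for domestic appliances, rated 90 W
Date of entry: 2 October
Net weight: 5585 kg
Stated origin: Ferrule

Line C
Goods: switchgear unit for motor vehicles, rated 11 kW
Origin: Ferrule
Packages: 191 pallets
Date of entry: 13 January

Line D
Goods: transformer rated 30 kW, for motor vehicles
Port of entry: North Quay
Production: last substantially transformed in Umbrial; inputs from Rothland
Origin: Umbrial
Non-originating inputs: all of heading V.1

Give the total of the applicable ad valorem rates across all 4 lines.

Line A: insulated cable → V.2; rated 2.2 kW → V.2.3; for motor vehicles → V.2.3.3. Scheduled 32%. Umbrial agreement on V.1.2.2: V.2.3.3 not covered; Umbrial agreement on V.3.1.2: V.2.3.3 not covered; Umbrial agreement on V.3: V.2.3.3 not covered. → 32%.
Line B: switchgear unit → V.1; rated 90 W → V.1.2; for domestic appliances → V.1.2.2. Scheduled 2%. anti-dumping (Ferrule, V.1): +38%; total 2% + 38% = 40%. → 40%.
Line C: switchgear unit → V.1; rated 11 kW → V.1.1; for motor vehicles → V.1.1.2. Scheduled 17%. anti-dumping (Ferrule, V.1): +38%; total 17% + 38% = 55%. → 55%.
Line D: transformer → V.3; rated 30 kW → V.3.2; for motor vehicles → V.3.2.1. Scheduled 2%. Umbrial agreement on V.1.2.2: V.3.2.1 not covered; Umbrial agreement on V.3.1.2: V.3.2.1 not covered; Umbrial agreement on V.3: not wholly obtained. → 2%.
Sum: 32% + 40% + 55% + 2% = 129%.

129%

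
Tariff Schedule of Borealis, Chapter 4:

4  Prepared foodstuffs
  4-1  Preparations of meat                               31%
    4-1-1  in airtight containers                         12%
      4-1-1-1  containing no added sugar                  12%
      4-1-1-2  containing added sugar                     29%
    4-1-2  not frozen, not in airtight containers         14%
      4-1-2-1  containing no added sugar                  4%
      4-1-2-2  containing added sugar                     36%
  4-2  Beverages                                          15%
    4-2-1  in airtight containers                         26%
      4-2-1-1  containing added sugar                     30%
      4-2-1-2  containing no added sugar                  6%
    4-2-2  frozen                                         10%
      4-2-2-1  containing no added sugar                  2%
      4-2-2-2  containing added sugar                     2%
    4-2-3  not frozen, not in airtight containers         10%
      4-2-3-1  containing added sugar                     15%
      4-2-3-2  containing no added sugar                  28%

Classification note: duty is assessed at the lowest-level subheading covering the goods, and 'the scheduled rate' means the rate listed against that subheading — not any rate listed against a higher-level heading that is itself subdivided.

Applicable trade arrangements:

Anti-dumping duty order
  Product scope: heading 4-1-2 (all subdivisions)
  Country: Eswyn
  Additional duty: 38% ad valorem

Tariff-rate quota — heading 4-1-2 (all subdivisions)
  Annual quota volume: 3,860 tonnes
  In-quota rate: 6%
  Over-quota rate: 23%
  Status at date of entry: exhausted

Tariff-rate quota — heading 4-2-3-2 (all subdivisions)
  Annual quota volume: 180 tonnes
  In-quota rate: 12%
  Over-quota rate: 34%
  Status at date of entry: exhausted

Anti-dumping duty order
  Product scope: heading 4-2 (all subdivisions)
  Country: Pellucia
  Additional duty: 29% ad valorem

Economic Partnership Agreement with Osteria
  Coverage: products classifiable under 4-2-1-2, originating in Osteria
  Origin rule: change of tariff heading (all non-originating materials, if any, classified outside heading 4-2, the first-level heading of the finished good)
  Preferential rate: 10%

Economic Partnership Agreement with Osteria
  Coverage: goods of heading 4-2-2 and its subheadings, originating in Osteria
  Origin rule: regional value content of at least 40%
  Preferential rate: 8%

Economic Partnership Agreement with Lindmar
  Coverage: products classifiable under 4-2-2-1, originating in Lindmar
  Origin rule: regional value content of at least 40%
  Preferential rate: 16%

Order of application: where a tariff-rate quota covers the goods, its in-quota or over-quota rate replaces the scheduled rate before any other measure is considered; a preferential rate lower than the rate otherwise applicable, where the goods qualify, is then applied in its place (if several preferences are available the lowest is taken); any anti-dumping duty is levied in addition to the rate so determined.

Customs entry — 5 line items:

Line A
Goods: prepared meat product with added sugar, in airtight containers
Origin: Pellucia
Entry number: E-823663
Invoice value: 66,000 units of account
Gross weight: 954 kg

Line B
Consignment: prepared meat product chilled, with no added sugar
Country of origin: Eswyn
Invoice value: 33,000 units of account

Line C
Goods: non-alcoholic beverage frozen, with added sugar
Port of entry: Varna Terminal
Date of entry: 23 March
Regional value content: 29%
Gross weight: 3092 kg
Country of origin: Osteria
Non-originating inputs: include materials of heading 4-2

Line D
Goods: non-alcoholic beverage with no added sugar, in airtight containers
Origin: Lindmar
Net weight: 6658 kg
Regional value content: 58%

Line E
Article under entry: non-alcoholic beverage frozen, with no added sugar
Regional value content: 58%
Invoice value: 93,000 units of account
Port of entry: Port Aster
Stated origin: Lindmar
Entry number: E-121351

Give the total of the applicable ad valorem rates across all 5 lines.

100%

Line A: prepared meat product → 4-1; in airtight containers → 4-1-1; with added sugar → 4-1-1-2. Scheduled 29%. No special measure applies. → 29%.
Line B: prepared meat product → 4-1; chilled → 4-1-2; with no added sugar → 4-1-2-1. Scheduled 4%. quota on 4-1-2 exhausted → over-quota 23%; anti-dumping (Eswyn, 4-1-2): +38%; total 23% + 38% = 61%. → 61%.
Line C: non-alcoholic beverage → 4-2; frozen → 4-2-2; with added sugar → 4-2-2-2. Scheduled 2%. Osteria agreement on 4-2-1-2: 4-2-2-2 not covered; Osteria agreement on 4-2-2: RVC < 40%. → 2%.
Line D: non-alcoholic beverage → 4-2; in airtight containers → 4-2-1; with no added sugar → 4-2-1-2. Scheduled 6%. Lindmar agreement on 4-2-2-1: 4-2-1-2 not covered. → 6%.
Line E: non-alcoholic beverage → 4-2; frozen → 4-2-2; with no added sugar → 4-2-2-1. Scheduled 2%. Lindmar agreement on 4-2-2-1: RVC ≥ 40% → 16% available; preference 16% not lower than 2% → no reduction. → 2%.
Sum: 29% + 61% + 2% + 6% + 2% = 100%.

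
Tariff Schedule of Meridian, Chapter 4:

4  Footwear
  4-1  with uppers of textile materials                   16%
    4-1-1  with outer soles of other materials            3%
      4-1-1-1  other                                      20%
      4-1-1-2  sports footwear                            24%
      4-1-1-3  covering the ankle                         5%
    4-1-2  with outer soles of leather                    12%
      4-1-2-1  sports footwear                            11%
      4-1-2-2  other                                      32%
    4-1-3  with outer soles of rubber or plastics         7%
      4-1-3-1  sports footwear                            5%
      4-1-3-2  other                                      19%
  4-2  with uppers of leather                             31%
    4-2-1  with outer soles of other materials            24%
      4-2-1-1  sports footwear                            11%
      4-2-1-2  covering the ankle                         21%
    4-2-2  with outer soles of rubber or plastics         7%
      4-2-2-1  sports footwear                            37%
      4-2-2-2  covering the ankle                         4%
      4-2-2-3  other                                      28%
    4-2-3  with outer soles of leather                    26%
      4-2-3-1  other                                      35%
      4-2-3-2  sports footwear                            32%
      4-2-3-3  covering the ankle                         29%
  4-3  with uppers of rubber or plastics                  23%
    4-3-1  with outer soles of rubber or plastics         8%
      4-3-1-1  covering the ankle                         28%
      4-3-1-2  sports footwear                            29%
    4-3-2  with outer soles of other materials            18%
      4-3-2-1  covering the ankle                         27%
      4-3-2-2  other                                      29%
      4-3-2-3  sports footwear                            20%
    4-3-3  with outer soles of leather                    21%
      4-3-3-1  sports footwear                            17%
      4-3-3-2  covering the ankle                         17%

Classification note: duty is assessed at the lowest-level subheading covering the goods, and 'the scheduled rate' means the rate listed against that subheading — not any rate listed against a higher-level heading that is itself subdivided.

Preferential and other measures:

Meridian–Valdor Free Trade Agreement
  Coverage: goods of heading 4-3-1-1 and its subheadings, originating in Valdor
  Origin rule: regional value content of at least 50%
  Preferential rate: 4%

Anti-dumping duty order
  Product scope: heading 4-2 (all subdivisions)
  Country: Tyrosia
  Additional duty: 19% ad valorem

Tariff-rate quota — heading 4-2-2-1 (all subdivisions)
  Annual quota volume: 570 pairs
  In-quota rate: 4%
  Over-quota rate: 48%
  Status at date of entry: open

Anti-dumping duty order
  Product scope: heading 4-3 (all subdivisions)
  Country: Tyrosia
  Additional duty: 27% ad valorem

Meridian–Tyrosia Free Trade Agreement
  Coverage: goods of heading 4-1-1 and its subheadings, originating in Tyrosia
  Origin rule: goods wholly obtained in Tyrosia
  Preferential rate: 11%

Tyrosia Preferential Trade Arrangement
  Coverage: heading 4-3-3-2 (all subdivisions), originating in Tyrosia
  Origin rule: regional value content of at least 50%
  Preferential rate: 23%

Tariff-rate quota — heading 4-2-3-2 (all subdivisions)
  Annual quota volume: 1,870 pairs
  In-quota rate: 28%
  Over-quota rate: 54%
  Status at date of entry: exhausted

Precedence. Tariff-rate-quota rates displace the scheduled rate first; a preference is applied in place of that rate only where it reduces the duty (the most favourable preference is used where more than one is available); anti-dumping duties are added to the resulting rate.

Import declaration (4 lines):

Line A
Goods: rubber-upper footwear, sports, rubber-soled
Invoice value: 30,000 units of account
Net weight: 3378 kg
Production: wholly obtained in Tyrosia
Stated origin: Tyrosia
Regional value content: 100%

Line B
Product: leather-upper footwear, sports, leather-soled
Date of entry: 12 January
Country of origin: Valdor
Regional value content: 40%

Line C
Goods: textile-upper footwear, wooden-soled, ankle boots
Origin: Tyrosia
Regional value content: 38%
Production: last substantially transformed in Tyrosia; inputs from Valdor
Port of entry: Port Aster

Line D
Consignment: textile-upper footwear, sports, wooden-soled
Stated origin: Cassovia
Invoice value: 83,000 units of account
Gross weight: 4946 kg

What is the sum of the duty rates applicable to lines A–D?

Line A: rubber-upper → 4-3; rubber-soled → 4-3-1; sports → 4-3-1-2. Scheduled 29%. Tyrosia agreement on 4-1-1: 4-3-1-2 not covered; Tyrosia agreement on 4-3-3-2: 4-3-1-2 not covered; anti-dumping (Tyrosia, 4-3): +27%; total 29% + 27% = 56%. → 56%.
Line B: leather-upper → 4-2; leather-soled → 4-2-3; sports → 4-2-3-2. Scheduled 32%. quota on 4-2-3-2 exhausted → over-quota 54%; Valdor agreement on 4-3-1-1: 4-2-3-2 not covered. → 54%.
Line C: textile-upper → 4-1; wooden-soled → 4-1-1; ankle boots → 4-1-1-3. Scheduled 5%. Tyrosia agreement on 4-1-1: not wholly obtained; Tyrosia agreement on 4-3-3-2: 4-1-1-3 not covered. → 5%.
Line D: textile-upper → 4-1; wooden-soled → 4-1-1; sports → 4-1-1-2. Scheduled 24%. No special measure applies. → 24%.
Sum: 56% + 54% + 5% + 24% = 139%.

139%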